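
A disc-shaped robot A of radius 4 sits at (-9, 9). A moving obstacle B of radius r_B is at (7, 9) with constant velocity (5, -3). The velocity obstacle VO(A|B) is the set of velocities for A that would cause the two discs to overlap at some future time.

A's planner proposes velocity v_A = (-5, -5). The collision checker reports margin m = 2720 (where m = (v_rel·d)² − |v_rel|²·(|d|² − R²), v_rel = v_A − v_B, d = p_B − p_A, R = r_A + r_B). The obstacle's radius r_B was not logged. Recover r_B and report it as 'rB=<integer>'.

m = 2720
d = (16, 0);  v_rel = (-10, -2),  |v_rel|² = 104
v_rel×d = (-10)·(0) − (-2)·(16) = 32
since m = R²·104 − 32²:  R² = (1024 + 2720) / 104 = 36
R = √36 = 6  ⇒  r_B = 6 − 4 = 2

rB=2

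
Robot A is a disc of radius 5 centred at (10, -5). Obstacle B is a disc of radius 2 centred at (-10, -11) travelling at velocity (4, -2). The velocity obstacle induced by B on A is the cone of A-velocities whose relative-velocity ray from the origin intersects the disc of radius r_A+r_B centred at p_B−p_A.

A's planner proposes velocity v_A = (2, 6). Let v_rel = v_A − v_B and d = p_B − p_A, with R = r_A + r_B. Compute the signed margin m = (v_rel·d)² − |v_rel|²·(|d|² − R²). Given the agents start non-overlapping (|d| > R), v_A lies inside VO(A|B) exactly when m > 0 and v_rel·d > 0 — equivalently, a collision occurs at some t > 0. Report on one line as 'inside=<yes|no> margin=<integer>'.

d = (-20, -6),  |d|² = 436;  R = 5+2 = 7,  c = 436−7² = 387
v_rel = (-2, 8),  |v_rel|² = 68;  v_rel·d = (-2)·(-20) + (8)·(-6) = -8
68·t² + 16·t + 387 = 0  ⇒  m = (-8)² − 68·387 = -26252
m = -26252 < 0,  v_rel·d = -8 < 0  ⇒  outside

inside=no margin=-26252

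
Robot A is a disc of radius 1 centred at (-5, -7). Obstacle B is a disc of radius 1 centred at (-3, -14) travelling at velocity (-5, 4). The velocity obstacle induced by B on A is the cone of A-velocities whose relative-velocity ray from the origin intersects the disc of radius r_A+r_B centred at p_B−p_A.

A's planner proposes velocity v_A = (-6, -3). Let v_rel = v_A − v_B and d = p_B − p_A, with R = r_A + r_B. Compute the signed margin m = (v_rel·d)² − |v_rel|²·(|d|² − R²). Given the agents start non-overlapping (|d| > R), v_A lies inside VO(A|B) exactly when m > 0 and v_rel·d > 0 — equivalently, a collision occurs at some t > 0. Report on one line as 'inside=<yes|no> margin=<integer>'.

d = (2, -7),  |d|² = 53;  R = 1+1 = 2,  c = 53−2² = 49
v_rel = (-1, -7),  |v_rel|² = 50;  v_rel·d = (-1)·(2) + (-7)·(-7) = 47
50·t² − 94·t + 49 = 0  ⇒  m = 47² − 50·49 = -241
m = -241 < 0,  v_rel·d = 47 > 0  ⇒  outside

inside=no margin=-241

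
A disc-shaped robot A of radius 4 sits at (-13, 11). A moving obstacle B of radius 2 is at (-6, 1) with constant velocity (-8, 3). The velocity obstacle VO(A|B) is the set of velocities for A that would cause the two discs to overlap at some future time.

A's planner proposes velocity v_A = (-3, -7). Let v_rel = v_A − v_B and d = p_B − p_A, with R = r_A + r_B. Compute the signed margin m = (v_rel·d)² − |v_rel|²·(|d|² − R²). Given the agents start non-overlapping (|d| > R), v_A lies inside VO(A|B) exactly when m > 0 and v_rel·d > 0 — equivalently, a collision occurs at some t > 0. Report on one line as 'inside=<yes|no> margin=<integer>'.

d = (7, -10),  |d|² = 149;  R = 4+2 = 6,  c = 149−6² = 113
v_rel = (5, -10),  |v_rel|² = 125;  v_rel·d = (5)·(7) + (-10)·(-10) = 135
125·t² − 270·t + 113 = 0  ⇒  m = 135² − 125·113 = 4100
m = 4100 > 0,  v_rel·d = 135 > 0  ⇒  inside

inside=yes margin=4100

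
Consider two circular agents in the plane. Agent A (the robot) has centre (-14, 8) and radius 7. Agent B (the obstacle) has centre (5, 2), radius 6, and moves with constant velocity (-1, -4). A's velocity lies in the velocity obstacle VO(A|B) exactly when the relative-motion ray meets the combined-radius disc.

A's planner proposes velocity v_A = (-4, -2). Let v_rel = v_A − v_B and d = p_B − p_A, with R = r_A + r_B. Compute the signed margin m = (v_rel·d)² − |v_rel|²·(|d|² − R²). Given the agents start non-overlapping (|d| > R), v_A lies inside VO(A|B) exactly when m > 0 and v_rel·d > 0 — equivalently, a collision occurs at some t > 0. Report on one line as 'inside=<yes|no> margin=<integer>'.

d = (19, -6),  |d|² = 397;  R = 7+6 = 13,  c = 397−13² = 228
v_rel = (-3, 2),  |v_rel|² = 13;  v_rel·d = (-3)·(19) + (2)·(-6) = -69
13·t² + 138·t + 228 = 0  ⇒  m = (-69)² − 13·228 = 1797
m = 1797 > 0,  v_rel·d = -69 < 0  ⇒  outside

inside=no margin=1797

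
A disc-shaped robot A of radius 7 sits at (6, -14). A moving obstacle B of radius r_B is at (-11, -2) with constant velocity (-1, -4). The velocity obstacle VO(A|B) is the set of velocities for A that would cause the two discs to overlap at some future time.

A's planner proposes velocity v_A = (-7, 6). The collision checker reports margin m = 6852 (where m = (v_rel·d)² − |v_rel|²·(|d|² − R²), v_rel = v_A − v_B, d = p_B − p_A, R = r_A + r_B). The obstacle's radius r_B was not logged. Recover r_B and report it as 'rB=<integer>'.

m = 6852
d = (-17, 12);  v_rel = (-6, 10),  |v_rel|² = 136
v_rel×d = (-6)·(12) − (10)·(-17) = 98
since m = R²·136 − 98²:  R² = (9604 + 6852) / 136 = 121
R = √121 = 11  ⇒  r_B = 11 − 7 = 4

rB=4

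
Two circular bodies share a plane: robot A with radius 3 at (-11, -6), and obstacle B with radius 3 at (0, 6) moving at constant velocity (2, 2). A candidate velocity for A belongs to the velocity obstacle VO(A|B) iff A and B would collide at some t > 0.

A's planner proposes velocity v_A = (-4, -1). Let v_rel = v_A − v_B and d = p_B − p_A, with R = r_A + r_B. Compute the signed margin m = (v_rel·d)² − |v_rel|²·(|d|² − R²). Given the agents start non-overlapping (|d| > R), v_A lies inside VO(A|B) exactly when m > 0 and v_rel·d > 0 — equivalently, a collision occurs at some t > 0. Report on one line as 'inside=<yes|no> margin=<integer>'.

d = (11, 12),  |d|² = 265;  R = 3+3 = 6,  c = 265−6² = 229
v_rel = (-6, -3),  |v_rel|² = 45;  v_rel·d = (-6)·(11) + (-3)·(12) = -102
45·t² + 204·t + 229 = 0  ⇒  m = (-102)² − 45·229 = 99
m = 99 > 0,  v_rel·d = -102 < 0  ⇒  outside

inside=no margin=99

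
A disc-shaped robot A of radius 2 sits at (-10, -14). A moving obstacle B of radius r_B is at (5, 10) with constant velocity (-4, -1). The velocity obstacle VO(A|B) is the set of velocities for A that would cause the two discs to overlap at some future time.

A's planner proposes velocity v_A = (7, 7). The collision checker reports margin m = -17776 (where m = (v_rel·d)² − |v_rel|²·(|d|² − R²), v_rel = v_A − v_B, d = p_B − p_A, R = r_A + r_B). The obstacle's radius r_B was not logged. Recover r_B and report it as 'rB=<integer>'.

m = -17776
d = (15, 24);  v_rel = (11, 8),  |v_rel|² = 185
v_rel×d = (11)·(24) − (8)·(15) = 144
since m = R²·185 − 144²:  R² = (20736 + -17776) / 185 = 16
R = √16 = 4  ⇒  r_B = 4 − 2 = 2

rB=2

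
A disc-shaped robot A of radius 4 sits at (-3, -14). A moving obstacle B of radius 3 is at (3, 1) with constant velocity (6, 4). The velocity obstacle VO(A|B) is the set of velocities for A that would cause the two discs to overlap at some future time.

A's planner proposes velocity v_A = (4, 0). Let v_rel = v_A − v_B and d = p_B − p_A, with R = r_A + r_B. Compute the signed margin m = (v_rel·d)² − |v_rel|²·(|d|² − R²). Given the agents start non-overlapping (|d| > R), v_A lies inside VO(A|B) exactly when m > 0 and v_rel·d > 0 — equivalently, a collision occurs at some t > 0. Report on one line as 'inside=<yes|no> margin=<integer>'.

d = (6, 15),  |d|² = 261;  R = 4+3 = 7,  c = 261−7² = 212
v_rel = (-2, -4),  |v_rel|² = 20;  v_rel·d = (-2)·(6) + (-4)·(15) = -72
20·t² + 144·t + 212 = 0  ⇒  m = (-72)² − 20·212 = 944
m = 944 > 0,  v_rel·d = -72 < 0  ⇒  outside

inside=no margin=944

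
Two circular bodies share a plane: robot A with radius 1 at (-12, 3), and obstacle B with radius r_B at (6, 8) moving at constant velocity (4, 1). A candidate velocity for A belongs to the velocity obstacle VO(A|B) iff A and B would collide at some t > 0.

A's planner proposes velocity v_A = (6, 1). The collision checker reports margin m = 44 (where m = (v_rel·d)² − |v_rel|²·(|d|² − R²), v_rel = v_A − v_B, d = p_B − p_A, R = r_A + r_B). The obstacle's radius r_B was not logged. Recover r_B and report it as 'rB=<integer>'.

m = 44
d = (18, 5);  v_rel = (2, 0),  |v_rel|² = 4
v_rel×d = (2)·(5) − (0)·(18) = 10
since m = R²·4 − 10²:  R² = (100 + 44) / 4 = 36
R = √36 = 6  ⇒  r_B = 6 − 1 = 5

rB=5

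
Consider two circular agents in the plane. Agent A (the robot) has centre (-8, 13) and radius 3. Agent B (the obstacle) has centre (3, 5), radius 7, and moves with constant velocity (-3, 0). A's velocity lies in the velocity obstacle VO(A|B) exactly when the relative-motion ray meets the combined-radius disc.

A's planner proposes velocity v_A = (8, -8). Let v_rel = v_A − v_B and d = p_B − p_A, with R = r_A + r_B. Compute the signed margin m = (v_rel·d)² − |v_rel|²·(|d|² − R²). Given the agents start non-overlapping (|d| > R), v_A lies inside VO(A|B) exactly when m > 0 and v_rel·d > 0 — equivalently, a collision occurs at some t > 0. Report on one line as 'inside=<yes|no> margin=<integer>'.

d = (11, -8),  |d|² = 185;  R = 3+7 = 10,  c = 185−10² = 85
v_rel = (11, -8),  |v_rel|² = 185;  v_rel·d = (11)·(11) + (-8)·(-8) = 185
185·t² − 370·t + 85 = 0  ⇒  m = 185² − 185·85 = 18500
m = 18500 > 0,  v_rel·d = 185 > 0  ⇒  inside

inside=yes margin=18500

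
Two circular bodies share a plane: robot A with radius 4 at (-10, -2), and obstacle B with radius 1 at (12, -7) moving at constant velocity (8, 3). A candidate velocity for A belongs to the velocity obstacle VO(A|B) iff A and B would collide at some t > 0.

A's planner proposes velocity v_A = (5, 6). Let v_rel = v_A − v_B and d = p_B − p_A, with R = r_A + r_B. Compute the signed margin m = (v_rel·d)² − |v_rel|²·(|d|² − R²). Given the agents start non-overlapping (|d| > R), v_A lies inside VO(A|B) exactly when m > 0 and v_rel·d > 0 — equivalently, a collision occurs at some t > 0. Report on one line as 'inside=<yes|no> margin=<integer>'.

d = (22, -5),  |d|² = 509;  R = 4+1 = 5,  c = 509−5² = 484
v_rel = (-3, 3),  |v_rel|² = 18;  v_rel·d = (-3)·(22) + (3)·(-5) = -81
18·t² + 162·t + 484 = 0  ⇒  m = (-81)² − 18·484 = -2151
m = -2151 < 0,  v_rel·d = -81 < 0  ⇒  outside

inside=no margin=-2151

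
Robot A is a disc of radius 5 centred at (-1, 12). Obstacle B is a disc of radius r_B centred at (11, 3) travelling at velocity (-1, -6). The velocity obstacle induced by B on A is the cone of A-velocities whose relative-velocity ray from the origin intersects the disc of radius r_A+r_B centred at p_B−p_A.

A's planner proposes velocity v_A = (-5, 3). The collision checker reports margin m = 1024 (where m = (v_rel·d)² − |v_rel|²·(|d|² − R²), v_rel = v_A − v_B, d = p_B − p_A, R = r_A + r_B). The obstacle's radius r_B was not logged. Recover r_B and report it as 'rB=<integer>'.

m = 1024
d = (12, -9);  v_rel = (-4, 9),  |v_rel|² = 97
v_rel×d = (-4)·(-9) − (9)·(12) = -72
since m = R²·97 − (-72)²:  R² = (5184 + 1024) / 97 = 64
R = √64 = 8  ⇒  r_B = 8 − 5 = 3

rB=3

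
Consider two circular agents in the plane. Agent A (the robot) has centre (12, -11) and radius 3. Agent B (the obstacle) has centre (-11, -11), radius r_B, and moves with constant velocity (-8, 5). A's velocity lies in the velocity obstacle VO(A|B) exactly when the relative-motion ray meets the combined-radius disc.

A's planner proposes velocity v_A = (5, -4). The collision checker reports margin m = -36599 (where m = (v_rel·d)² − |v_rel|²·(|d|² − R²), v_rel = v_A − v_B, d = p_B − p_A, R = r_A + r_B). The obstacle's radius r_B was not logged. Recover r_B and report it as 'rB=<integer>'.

m = -36599
d = (-23, 0);  v_rel = (13, -9),  |v_rel|² = 250
v_rel×d = (13)·(0) − (-9)·(-23) = -207
since m = R²·250 − (-207)²:  R² = (42849 + -36599) / 250 = 25
R = √25 = 5  ⇒  r_B = 5 − 3 = 2

rB=2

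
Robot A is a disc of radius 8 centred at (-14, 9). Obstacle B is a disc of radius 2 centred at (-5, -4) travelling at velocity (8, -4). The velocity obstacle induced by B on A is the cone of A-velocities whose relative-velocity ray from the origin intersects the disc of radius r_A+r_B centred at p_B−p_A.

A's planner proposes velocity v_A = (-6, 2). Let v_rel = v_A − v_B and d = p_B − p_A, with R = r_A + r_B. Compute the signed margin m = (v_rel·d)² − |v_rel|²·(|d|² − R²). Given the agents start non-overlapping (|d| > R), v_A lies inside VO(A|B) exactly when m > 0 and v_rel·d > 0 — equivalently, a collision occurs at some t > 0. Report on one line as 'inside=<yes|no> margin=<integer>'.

d = (9, -13),  |d|² = 250;  R = 8+2 = 10,  c = 250−10² = 150
v_rel = (-14, 6),  |v_rel|² = 232;  v_rel·d = (-14)·(9) + (6)·(-13) = -204
232·t² + 408·t + 150 = 0  ⇒  m = (-204)² − 232·150 = 6816
m = 6816 > 0,  v_rel·d = -204 < 0  ⇒  outside

inside=no margin=6816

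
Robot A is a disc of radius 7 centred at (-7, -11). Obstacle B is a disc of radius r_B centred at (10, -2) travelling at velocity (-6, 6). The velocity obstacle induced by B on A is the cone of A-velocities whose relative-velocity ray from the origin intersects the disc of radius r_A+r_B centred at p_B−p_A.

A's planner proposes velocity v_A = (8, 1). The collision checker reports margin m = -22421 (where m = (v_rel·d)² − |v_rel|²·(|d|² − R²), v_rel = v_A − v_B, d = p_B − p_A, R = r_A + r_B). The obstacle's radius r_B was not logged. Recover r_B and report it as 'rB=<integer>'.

m = -22421
d = (17, 9);  v_rel = (14, -5),  |v_rel|² = 221
v_rel×d = (14)·(9) − (-5)·(17) = 211
since m = R²·221 − 211²:  R² = (44521 + -22421) / 221 = 100
R = √100 = 10  ⇒  r_B = 10 − 7 = 3

rB=3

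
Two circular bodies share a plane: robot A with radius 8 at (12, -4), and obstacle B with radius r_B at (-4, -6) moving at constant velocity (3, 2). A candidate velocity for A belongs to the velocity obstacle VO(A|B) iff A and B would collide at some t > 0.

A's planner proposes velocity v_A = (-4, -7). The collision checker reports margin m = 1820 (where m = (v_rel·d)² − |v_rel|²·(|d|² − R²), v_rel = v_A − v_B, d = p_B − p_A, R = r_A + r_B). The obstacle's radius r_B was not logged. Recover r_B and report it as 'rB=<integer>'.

m = 1820
d = (-16, -2);  v_rel = (-7, -9),  |v_rel|² = 130
v_rel×d = (-7)·(-2) − (-9)·(-16) = -130
since m = R²·130 − (-130)²:  R² = (16900 + 1820) / 130 = 144
R = √144 = 12  ⇒  r_B = 12 − 8 = 4

rB=4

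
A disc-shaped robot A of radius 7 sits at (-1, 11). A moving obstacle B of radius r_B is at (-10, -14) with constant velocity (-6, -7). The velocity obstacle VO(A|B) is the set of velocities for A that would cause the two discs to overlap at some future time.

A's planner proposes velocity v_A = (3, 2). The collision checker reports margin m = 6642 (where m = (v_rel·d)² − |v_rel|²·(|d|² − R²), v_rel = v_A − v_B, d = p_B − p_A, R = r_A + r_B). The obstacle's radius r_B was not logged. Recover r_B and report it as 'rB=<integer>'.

m = 6642
d = (-9, -25);  v_rel = (9, 9),  |v_rel|² = 162
v_rel×d = (9)·(-25) − (9)·(-9) = -144
since m = R²·162 − (-144)²:  R² = (20736 + 6642) / 162 = 169
R = √169 = 13  ⇒  r_B = 13 − 7 = 6

rB=6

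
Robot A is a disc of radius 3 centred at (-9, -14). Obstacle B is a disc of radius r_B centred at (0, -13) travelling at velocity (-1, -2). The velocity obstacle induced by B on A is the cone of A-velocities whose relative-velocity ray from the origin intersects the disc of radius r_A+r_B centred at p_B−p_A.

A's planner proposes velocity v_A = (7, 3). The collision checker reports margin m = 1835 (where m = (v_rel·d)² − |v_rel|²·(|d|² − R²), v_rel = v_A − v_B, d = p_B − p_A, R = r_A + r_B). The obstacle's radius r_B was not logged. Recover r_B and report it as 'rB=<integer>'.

m = 1835
d = (9, 1);  v_rel = (8, 5),  |v_rel|² = 89
v_rel×d = (8)·(1) − (5)·(9) = -37
since m = R²·89 − (-37)²:  R² = (1369 + 1835) / 89 = 36
R = √36 = 6  ⇒  r_B = 6 − 3 = 3

rB=3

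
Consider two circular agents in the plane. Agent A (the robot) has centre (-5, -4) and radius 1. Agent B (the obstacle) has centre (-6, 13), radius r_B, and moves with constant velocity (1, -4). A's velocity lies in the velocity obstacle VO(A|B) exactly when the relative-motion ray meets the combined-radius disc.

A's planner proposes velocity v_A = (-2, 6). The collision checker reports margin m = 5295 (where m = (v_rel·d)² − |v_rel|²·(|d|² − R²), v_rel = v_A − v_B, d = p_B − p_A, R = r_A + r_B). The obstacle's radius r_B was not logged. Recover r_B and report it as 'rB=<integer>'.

m = 5295
d = (-1, 17);  v_rel = (-3, 10),  |v_rel|² = 109
v_rel×d = (-3)·(17) − (10)·(-1) = -41
since m = R²·109 − (-41)²:  R² = (1681 + 5295) / 109 = 64
R = √64 = 8  ⇒  r_B = 8 − 1 = 7

rB=7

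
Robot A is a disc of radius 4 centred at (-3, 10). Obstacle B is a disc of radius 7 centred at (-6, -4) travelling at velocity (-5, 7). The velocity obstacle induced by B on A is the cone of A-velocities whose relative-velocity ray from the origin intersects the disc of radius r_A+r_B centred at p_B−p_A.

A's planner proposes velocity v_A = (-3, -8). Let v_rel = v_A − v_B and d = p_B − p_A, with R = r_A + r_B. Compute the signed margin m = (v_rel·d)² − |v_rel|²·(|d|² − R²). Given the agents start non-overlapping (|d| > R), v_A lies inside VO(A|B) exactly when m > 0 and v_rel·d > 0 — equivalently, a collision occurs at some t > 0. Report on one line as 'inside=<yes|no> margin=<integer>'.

d = (-3, -14),  |d|² = 205;  R = 4+7 = 11,  c = 205−11² = 84
v_rel = (2, -15),  |v_rel|² = 229;  v_rel·d = (2)·(-3) + (-15)·(-14) = 204
229·t² − 408·t + 84 = 0  ⇒  m = 204² − 229·84 = 22380
m = 22380 > 0,  v_rel·d = 204 > 0  ⇒  inside

inside=yes margin=22380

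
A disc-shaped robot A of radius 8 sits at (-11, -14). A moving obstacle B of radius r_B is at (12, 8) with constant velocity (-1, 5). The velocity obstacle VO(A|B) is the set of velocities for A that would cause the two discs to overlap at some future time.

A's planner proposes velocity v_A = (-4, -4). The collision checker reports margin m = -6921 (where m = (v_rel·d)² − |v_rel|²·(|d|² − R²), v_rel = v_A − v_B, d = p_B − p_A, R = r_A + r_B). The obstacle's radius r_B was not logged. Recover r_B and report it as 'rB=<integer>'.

m = -6921
d = (23, 22);  v_rel = (-3, -9),  |v_rel|² = 90
v_rel×d = (-3)·(22) − (-9)·(23) = 141
since m = R²·90 − 141²:  R² = (19881 + -6921) / 90 = 144
R = √144 = 12  ⇒  r_B = 12 − 8 = 4

rB=4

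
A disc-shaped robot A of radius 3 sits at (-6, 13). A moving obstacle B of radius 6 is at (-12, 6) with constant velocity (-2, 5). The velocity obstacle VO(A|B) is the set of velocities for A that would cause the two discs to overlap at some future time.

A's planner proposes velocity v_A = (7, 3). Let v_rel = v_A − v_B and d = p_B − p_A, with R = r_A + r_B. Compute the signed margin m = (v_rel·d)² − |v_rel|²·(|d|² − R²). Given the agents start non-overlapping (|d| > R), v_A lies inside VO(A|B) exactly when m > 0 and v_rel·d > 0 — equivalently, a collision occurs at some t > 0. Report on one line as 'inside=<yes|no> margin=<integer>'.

d = (-6, -7),  |d|² = 85;  R = 3+6 = 9,  c = 85−9² = 4
v_rel = (9, -2),  |v_rel|² = 85;  v_rel·d = (9)·(-6) + (-2)·(-7) = -40
85·t² + 80·t + 4 = 0  ⇒  m = (-40)² − 85·4 = 1260
m = 1260 > 0,  v_rel·d = -40 < 0  ⇒  outside

inside=no margin=1260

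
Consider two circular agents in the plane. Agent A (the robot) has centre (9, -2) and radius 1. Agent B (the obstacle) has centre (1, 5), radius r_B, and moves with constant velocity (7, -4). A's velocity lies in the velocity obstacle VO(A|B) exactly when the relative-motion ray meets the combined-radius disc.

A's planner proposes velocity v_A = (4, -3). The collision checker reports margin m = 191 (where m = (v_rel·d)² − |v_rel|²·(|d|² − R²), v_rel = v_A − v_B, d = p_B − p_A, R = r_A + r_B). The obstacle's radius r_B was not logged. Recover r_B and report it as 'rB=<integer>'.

m = 191
d = (-8, 7);  v_rel = (-3, 1),  |v_rel|² = 10
v_rel×d = (-3)·(7) − (1)·(-8) = -13
since m = R²·10 − (-13)²:  R² = (169 + 191) / 10 = 36
R = √36 = 6  ⇒  r_B = 6 − 1 = 5

rB=5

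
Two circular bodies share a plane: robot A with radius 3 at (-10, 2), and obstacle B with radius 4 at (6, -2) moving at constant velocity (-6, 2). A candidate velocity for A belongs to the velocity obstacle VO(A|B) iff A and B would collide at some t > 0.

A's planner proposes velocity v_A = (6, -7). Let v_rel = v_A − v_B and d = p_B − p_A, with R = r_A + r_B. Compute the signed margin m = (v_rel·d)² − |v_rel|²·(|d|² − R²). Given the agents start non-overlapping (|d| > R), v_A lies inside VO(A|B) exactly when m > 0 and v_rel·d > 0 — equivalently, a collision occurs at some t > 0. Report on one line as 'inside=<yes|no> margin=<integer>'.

d = (16, -4),  |d|² = 272;  R = 3+4 = 7,  c = 272−7² = 223
v_rel = (12, -9),  |v_rel|² = 225;  v_rel·d = (12)·(16) + (-9)·(-4) = 228
225·t² − 456·t + 223 = 0  ⇒  m = 228² − 225·223 = 1809
m = 1809 > 0,  v_rel·d = 228 > 0  ⇒  inside

inside=yes margin=1809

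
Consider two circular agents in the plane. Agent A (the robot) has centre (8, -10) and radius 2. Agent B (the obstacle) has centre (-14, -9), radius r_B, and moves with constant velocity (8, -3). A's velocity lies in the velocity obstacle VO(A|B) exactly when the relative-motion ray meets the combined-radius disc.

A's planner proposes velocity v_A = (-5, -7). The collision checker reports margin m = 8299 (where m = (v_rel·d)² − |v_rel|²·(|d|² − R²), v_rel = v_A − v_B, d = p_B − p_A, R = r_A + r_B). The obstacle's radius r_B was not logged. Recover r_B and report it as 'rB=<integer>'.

m = 8299
d = (-22, 1);  v_rel = (-13, -4),  |v_rel|² = 185
v_rel×d = (-13)·(1) − (-4)·(-22) = -101
since m = R²·185 − (-101)²:  R² = (10201 + 8299) / 185 = 100
R = √100 = 10  ⇒  r_B = 10 − 2 = 8

rB=8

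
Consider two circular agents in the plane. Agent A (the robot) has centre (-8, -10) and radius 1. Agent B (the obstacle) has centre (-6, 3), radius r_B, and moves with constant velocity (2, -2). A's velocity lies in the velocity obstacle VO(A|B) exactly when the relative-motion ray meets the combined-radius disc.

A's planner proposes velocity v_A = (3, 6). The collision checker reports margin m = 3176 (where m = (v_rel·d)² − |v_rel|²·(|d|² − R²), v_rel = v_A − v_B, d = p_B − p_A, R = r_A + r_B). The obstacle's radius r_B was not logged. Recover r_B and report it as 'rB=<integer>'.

m = 3176
d = (2, 13);  v_rel = (1, 8),  |v_rel|² = 65
v_rel×d = (1)·(13) − (8)·(2) = -3
since m = R²·65 − (-3)²:  R² = (9 + 3176) / 65 = 49
R = √49 = 7  ⇒  r_B = 7 − 1 = 6

rB=6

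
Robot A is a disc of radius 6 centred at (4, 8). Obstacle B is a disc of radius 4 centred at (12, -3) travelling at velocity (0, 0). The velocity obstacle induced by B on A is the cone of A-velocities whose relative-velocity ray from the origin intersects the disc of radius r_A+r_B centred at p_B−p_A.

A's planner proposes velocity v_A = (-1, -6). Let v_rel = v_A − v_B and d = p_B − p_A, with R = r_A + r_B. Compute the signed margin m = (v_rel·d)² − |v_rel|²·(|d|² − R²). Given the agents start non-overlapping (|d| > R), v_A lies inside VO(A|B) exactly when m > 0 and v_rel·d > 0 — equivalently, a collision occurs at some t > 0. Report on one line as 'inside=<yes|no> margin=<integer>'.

d = (8, -11),  |d|² = 185;  R = 6+4 = 10,  c = 185−10² = 85
v_rel = (-1, -6),  |v_rel|² = 37;  v_rel·d = (-1)·(8) + (-6)·(-11) = 58
37·t² − 116·t + 85 = 0  ⇒  m = 58² − 37·85 = 219
m = 219 > 0,  v_rel·d = 58 > 0  ⇒  inside

inside=yes margin=219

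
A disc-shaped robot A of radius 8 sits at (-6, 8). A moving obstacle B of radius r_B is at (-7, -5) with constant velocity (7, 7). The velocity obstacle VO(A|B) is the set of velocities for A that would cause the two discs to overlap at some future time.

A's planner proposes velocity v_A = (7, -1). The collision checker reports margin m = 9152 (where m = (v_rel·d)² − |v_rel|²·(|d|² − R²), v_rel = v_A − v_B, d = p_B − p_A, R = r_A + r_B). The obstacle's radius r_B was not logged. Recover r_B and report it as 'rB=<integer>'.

m = 9152
d = (-1, -13);  v_rel = (0, -8),  |v_rel|² = 64
v_rel×d = (0)·(-13) − (-8)·(-1) = -8
since m = R²·64 − (-8)²:  R² = (64 + 9152) / 64 = 144
R = √144 = 12  ⇒  r_B = 12 − 8 = 4

rB=4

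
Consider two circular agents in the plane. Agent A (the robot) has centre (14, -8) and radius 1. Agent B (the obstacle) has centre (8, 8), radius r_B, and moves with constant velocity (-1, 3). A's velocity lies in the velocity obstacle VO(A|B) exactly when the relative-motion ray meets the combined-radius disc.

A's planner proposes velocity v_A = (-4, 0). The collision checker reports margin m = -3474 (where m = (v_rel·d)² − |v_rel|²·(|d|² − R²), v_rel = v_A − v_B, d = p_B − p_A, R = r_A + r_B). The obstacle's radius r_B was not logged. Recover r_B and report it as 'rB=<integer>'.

m = -3474
d = (-6, 16);  v_rel = (-3, -3),  |v_rel|² = 18
v_rel×d = (-3)·(16) − (-3)·(-6) = -66
since m = R²·18 − (-66)²:  R² = (4356 + -3474) / 18 = 49
R = √49 = 7  ⇒  r_B = 7 − 1 = 6

rB=6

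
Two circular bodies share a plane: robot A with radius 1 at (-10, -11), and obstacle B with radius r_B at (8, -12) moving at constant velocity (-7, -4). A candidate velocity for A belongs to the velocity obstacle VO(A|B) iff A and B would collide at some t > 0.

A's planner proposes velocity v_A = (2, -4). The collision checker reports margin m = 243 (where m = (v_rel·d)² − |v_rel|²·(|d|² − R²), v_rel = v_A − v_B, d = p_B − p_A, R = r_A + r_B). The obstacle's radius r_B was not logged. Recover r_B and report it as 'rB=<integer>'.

m = 243
d = (18, -1);  v_rel = (9, 0),  |v_rel|² = 81
v_rel×d = (9)·(-1) − (0)·(18) = -9
since m = R²·81 − (-9)²:  R² = (81 + 243) / 81 = 4
R = √4 = 2  ⇒  r_B = 2 − 1 = 1

rB=1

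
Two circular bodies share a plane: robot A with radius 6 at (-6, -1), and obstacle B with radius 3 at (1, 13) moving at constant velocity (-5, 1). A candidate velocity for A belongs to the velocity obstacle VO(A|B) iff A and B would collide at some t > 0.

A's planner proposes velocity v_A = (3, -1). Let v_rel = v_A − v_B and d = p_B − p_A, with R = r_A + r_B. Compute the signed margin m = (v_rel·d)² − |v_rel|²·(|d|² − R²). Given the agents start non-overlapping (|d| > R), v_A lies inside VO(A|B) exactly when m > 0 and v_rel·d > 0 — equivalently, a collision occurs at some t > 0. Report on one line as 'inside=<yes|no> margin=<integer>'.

d = (7, 14),  |d|² = 245;  R = 6+3 = 9,  c = 245−9² = 164
v_rel = (8, -2),  |v_rel|² = 68;  v_rel·d = (8)·(7) + (-2)·(14) = 28
68·t² − 56·t + 164 = 0  ⇒  m = 28² − 68·164 = -10368
m = -10368 < 0,  v_rel·d = 28 > 0  ⇒  outside

inside=no margin=-10368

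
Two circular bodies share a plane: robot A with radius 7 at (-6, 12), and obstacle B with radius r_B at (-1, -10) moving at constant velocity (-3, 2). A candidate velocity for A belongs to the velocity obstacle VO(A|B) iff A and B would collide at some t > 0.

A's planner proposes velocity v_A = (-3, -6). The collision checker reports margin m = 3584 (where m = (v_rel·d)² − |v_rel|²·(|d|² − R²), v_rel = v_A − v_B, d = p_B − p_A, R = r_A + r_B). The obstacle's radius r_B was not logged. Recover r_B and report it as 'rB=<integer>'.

m = 3584
d = (5, -22);  v_rel = (0, -8),  |v_rel|² = 64
v_rel×d = (0)·(-22) − (-8)·(5) = 40
since m = R²·64 − 40²:  R² = (1600 + 3584) / 64 = 81
R = √81 = 9  ⇒  r_B = 9 − 7 = 2

rB=2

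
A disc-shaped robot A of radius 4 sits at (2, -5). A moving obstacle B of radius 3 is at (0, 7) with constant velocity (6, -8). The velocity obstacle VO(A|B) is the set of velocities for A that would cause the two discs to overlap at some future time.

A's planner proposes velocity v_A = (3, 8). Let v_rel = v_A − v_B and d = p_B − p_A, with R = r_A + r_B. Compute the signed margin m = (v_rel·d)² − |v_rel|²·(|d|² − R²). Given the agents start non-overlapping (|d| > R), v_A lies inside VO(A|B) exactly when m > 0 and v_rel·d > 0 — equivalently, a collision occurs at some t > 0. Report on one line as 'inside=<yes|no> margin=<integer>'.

d = (-2, 12),  |d|² = 148;  R = 4+3 = 7,  c = 148−7² = 99
v_rel = (-3, 16),  |v_rel|² = 265;  v_rel·d = (-3)·(-2) + (16)·(12) = 198
265·t² − 396·t + 99 = 0  ⇒  m = 198² − 265·99 = 12969
m = 12969 > 0,  v_rel·d = 198 > 0  ⇒  inside

inside=yes margin=12969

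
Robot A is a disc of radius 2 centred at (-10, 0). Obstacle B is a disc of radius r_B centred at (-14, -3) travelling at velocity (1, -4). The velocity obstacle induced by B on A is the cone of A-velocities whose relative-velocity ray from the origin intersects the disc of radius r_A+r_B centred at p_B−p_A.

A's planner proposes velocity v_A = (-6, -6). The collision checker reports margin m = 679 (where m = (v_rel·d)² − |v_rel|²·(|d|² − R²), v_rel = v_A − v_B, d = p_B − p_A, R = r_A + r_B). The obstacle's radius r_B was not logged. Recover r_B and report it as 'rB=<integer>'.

m = 679
d = (-4, -3);  v_rel = (-7, -2),  |v_rel|² = 53
v_rel×d = (-7)·(-3) − (-2)·(-4) = 13
since m = R²·53 − 13²:  R² = (169 + 679) / 53 = 16
R = √16 = 4  ⇒  r_B = 4 − 2 = 2

rB=2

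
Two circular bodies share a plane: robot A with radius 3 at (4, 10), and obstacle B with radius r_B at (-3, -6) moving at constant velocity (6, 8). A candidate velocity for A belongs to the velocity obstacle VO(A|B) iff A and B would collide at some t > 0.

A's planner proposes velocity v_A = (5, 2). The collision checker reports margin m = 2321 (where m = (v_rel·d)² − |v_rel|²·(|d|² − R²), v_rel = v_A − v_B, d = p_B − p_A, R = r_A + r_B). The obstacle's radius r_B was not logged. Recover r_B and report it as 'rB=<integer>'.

m = 2321
d = (-7, -16);  v_rel = (-1, -6),  |v_rel|² = 37
v_rel×d = (-1)·(-16) − (-6)·(-7) = -26
since m = R²·37 − (-26)²:  R² = (676 + 2321) / 37 = 81
R = √81 = 9  ⇒  r_B = 9 − 3 = 6

rB=6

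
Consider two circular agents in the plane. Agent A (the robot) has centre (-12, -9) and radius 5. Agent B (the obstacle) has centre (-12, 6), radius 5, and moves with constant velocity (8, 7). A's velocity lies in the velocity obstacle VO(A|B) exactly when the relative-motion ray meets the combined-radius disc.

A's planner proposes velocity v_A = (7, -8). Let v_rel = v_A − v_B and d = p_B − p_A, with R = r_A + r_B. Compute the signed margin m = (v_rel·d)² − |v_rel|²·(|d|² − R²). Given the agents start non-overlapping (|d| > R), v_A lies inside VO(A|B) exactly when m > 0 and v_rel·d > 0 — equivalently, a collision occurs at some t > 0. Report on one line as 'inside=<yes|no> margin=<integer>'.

d = (0, 15),  |d|² = 225;  R = 5+5 = 10,  c = 225−10² = 125
v_rel = (-1, -15),  |v_rel|² = 226;  v_rel·d = (-1)·(0) + (-15)·(15) = -225
226·t² + 450·t + 125 = 0  ⇒  m = (-225)² − 226·125 = 22375
m = 22375 > 0,  v_rel·d = -225 < 0  ⇒  outside

inside=no margin=22375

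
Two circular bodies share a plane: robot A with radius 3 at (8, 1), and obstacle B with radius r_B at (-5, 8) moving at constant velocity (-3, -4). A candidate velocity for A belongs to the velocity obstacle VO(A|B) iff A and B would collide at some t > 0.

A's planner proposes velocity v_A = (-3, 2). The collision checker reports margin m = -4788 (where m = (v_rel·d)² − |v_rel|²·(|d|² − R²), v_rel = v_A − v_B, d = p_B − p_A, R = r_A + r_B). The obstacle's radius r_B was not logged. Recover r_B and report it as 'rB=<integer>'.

m = -4788
d = (-13, 7);  v_rel = (0, 6),  |v_rel|² = 36
v_rel×d = (0)·(7) − (6)·(-13) = 78
since m = R²·36 − 78²:  R² = (6084 + -4788) / 36 = 36
R = √36 = 6  ⇒  r_B = 6 − 3 = 3

rB=3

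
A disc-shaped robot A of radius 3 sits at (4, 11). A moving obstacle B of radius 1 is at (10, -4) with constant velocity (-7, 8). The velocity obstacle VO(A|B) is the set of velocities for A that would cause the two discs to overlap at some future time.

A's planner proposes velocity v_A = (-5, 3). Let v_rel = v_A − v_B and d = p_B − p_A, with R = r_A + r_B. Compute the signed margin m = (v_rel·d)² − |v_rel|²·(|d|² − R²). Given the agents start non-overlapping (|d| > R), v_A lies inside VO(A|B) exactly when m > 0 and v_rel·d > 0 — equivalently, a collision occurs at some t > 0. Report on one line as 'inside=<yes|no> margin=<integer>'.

d = (6, -15),  |d|² = 261;  R = 3+1 = 4,  c = 261−4² = 245
v_rel = (2, -5),  |v_rel|² = 29;  v_rel·d = (2)·(6) + (-5)·(-15) = 87
29·t² − 174·t + 245 = 0  ⇒  m = 87² − 29·245 = 464
m = 464 > 0,  v_rel·d = 87 > 0  ⇒  inside

inside=yes margin=464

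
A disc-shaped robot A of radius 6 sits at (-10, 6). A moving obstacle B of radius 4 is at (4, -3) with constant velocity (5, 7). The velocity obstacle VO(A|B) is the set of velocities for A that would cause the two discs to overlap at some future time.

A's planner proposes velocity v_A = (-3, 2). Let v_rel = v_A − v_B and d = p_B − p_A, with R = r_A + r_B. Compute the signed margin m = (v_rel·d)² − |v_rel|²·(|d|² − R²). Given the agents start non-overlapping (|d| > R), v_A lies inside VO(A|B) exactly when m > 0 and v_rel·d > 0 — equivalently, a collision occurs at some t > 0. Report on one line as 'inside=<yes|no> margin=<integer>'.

d = (14, -9),  |d|² = 277;  R = 6+4 = 10,  c = 277−10² = 177
v_rel = (-8, -5),  |v_rel|² = 89;  v_rel·d = (-8)·(14) + (-5)·(-9) = -67
89·t² + 134·t + 177 = 0  ⇒  m = (-67)² − 89·177 = -11264
m = -11264 < 0,  v_rel·d = -67 < 0  ⇒  outside

inside=no margin=-11264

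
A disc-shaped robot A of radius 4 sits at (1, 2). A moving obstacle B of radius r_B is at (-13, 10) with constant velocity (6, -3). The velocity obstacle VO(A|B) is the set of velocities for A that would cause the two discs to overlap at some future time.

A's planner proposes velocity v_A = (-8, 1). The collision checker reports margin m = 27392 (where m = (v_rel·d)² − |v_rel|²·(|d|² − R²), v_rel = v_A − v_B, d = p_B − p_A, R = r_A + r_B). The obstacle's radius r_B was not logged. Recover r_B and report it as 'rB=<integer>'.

m = 27392
d = (-14, 8);  v_rel = (-14, 4),  |v_rel|² = 212
v_rel×d = (-14)·(8) − (4)·(-14) = -56
since m = R²·212 − (-56)²:  R² = (3136 + 27392) / 212 = 144
R = √144 = 12  ⇒  r_B = 12 − 4 = 8

rB=8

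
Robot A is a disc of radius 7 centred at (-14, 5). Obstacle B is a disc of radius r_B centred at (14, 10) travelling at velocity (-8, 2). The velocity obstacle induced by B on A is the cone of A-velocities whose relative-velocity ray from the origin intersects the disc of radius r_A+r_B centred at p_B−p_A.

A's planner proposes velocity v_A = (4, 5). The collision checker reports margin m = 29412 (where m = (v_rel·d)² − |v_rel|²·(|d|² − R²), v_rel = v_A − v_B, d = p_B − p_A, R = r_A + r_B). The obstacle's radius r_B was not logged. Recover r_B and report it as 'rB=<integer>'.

m = 29412
d = (28, 5);  v_rel = (12, 3),  |v_rel|² = 153
v_rel×d = (12)·(5) − (3)·(28) = -24
since m = R²·153 − (-24)²:  R² = (576 + 29412) / 153 = 196
R = √196 = 14  ⇒  r_B = 14 − 7 = 7

rB=7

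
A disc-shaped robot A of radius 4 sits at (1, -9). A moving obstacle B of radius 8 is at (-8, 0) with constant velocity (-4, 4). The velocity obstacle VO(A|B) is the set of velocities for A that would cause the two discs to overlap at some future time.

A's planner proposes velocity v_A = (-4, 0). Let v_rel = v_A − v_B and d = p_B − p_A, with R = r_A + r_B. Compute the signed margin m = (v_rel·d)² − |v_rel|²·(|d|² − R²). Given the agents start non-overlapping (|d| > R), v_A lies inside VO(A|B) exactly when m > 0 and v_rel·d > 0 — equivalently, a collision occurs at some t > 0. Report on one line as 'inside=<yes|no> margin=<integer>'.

d = (-9, 9),  |d|² = 162;  R = 4+8 = 12,  c = 162−12² = 18
v_rel = (0, -4),  |v_rel|² = 16;  v_rel·d = (0)·(-9) + (-4)·(9) = -36
16·t² + 72·t + 18 = 0  ⇒  m = (-36)² − 16·18 = 1008
m = 1008 > 0,  v_rel·d = -36 < 0  ⇒  outside

inside=no margin=1008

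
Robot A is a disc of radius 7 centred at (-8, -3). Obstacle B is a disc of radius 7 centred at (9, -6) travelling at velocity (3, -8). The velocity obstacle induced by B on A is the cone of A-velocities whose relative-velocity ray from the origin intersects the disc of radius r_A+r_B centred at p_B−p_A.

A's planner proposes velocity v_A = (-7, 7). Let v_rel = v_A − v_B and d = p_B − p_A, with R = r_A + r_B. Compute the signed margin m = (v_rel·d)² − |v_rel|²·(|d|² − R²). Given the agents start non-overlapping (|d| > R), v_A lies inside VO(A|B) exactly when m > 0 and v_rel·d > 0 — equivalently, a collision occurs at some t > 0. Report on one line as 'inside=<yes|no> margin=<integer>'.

d = (17, -3),  |d|² = 298;  R = 7+7 = 14,  c = 298−14² = 102
v_rel = (-10, 15),  |v_rel|² = 325;  v_rel·d = (-10)·(17) + (15)·(-3) = -215
325·t² + 430·t + 102 = 0  ⇒  m = (-215)² − 325·102 = 13075
m = 13075 > 0,  v_rel·d = -215 < 0  ⇒  outside

inside=no margin=13075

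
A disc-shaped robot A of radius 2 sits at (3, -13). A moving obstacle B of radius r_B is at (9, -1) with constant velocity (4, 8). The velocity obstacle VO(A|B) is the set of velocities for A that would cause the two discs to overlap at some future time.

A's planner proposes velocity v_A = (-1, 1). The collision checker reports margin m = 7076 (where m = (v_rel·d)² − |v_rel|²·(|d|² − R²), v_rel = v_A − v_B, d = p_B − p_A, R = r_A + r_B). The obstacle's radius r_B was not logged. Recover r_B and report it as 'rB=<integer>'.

m = 7076
d = (6, 12);  v_rel = (-5, -7),  |v_rel|² = 74
v_rel×d = (-5)·(12) − (-7)·(6) = -18
since m = R²·74 − (-18)²:  R² = (324 + 7076) / 74 = 100
R = √100 = 10  ⇒  r_B = 10 − 2 = 8

rB=8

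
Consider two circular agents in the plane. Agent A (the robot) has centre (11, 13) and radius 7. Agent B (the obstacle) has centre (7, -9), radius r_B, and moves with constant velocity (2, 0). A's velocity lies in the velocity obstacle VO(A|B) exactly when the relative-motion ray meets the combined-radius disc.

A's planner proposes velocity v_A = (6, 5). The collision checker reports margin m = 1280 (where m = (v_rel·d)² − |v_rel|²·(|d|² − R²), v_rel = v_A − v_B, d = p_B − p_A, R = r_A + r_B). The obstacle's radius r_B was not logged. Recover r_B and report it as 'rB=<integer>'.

m = 1280
d = (-4, -22);  v_rel = (4, 5),  |v_rel|² = 41
v_rel×d = (4)·(-22) − (5)·(-4) = -68
since m = R²·41 − (-68)²:  R² = (4624 + 1280) / 41 = 144
R = √144 = 12  ⇒  r_B = 12 − 7 = 5

rB=5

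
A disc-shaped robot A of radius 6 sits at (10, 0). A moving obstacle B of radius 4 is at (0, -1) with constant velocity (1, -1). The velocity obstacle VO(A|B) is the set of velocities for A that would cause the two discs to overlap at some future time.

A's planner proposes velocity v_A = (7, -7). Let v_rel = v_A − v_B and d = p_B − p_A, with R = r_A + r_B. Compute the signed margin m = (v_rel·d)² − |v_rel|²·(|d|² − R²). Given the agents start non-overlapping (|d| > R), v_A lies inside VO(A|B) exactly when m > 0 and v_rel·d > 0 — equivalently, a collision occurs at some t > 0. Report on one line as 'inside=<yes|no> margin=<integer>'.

d = (-10, -1),  |d|² = 101;  R = 6+4 = 10,  c = 101−10² = 1
v_rel = (6, -6),  |v_rel|² = 72;  v_rel·d = (6)·(-10) + (-6)·(-1) = -54
72·t² + 108·t + 1 = 0  ⇒  m = (-54)² − 72·1 = 2844
m = 2844 > 0,  v_rel·d = -54 < 0  ⇒  outside

inside=no margin=2844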